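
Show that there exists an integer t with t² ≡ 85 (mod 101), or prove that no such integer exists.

t = 40 works: 40² = 1600, and 1600 − 85 = 1515 = 15·101.

t = 40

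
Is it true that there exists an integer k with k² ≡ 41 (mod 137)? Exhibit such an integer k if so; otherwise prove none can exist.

137 is prime, so by Euler's criterion 41 is a square mod 137 iff 41^((137−1)/2) = 41^68 ≡ 1 (mod 137).
Squaring successively (mod 137): 41^2 = 1681 ≡ 37; 41^4 ≡ 37² = 1369 ≡ 136; 41^8 ≡ 136² = 18496 ≡ 1; 41^16 ≡ 1² = 1 ≡ 1; 41^32 ≡ 1² = 1 ≡ 1; 41^64 ≡ 1² = 1 ≡ 1.
Since 68 = 64 + 4, 41^68 ≡ 1 · 136; multiplying out mod 137: 1·136 = 136 ≡ 136. Thus 41^68 ≡ 136 ≡ −1 (mod 137).
The value −1 means 41 is a non-residue modulo 137, so k² ≡ 41 (mod 137) is impossible.

There is no such integer.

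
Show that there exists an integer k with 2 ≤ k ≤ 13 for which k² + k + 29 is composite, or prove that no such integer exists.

k = 7

At k = 7: 7² + 7 + 29 = 85 = 5·17, which is composite.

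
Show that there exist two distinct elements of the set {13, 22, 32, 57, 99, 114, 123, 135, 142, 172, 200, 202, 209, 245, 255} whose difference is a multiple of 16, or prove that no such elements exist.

Residues mod 16: 13↦13, 22↦6, 32↦0, 57↦9, 99↦3, 114↦2, 123↦11, 135↦7, 142↦14, 172↦12, 200↦8, 202↦10, 209↦1, 245↦5, 255↦15.
All 15 residues are distinct, so no two elements differ by a multiple of 16.

No, no such pair exists.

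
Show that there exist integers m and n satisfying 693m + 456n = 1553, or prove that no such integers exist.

No, no such integers exist.

gcd(693, 456) = 3, so every integer of the form 693m + 456n is a multiple of 3.
But 1553 = 3·517 + 2, so 3 ∤ 1553.
Hence no integers m, n satisfy the equation.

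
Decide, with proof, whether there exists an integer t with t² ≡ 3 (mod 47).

t = 12 works: 12² = 144, and 144 − 3 = 141 = 3·47.

t = 12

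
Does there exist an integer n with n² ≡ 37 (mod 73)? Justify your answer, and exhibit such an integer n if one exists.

Take n = 16. Then 16² = 256 = 3·73 + 37, so 16² ≡ 37 (mod 73).

n = 16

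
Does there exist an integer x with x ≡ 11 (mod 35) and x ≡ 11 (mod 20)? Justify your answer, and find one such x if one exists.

Here gcd(35, 20) = 5, and both 11 and 11 leave remainder 1 mod 5, so the system is consistent.
The smallest candidate x = 11 works directly: 11 ≡ 11 (mod 20).
Check: 11 mod 35 = 11, 11 mod 20 = 11. ✓

x = 11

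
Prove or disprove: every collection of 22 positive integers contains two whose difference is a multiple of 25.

No, the set {37, 38, 39, 40, 41, 42, 43, 44, 45, 46, 47, 48, 49, 50, 51, 52, 53, 54, 55, 56, 57, 58} is a counterexample.

Consider the 22 integers 37, 38, …, 58. They lie in distinct residue classes modulo 25, since 22 ≤ 25.
Any two of them differ by at most 21 < 25 and by at least 1, so no difference is a multiple of 25.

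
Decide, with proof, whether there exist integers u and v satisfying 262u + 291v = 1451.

u = 251, v = -221

262 and 291 are coprime, so 262u + 291v ranges over all of ℤ.
Dividing repeatedly: 291 = 1·262 + 29, 262 = 9·29 + 1, 29 = 29·1 + 0.
Unwinding: 1 = 262 − 9·29 = 262 − 9·(291 − 1·262) = −9·291 + 10·262, i.e. 262·10 + 291·(-9) = 1.
Multiplying through by 1451: u = 10·1451 = 14510, v = (-9)·1451 = -13059 is a solution.
Subtracting 49·291 from u and adding 49·262 to v gives the tidier solution (251, -221).
Indeed 262·251 + 291·(-221) = 65762 − 64311 = 1451.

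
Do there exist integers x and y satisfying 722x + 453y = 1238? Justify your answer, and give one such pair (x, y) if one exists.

722 and 453 are coprime, so 722x + 453y ranges over all of ℤ.
Dividing repeatedly: 722 = 1·453 + 269, 453 = 1·269 + 184, 269 = 1·184 + 85, 184 = 2·85 + 14, 85 = 6·14 + 1, 14 = 14·1 + 0.
Back-substituting, 1 = 85 − 6·14 = 85 − 6·(184 − 2·85) = −6·184 + 13·85 = −6·184 + 13·(269 − 1·184) = 13·269 − 19·184 = 13·269 − 19·(453 − 1·269) = −19·453 + 32·269 = −19·453 + 32·(722 − 1·453) = 32·722 − 51·453; that is, 722·32 + 453·(-51) = 1.
Times 1238: 722·39616 + 453·(-63138) = 1238, so (39616, -63138) solves it.
Subtracting 87·453 from x and adding 87·722 to y gives the tidier solution (205, -324).
Check: 722·205 + 453·(-324) = 148010 − 146772 = 1238. ✓

x = 205, y = -324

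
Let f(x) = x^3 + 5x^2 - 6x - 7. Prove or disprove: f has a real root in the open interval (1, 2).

Such a root exists.

f(1) = -7 and f(2) = 9, which have opposite signs.
Since f is a polynomial it is continuous on [1, 2].
By the Intermediate Value Theorem f must vanish at some point of (1, 2).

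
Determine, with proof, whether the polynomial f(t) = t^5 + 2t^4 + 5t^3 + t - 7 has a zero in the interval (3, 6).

The endpoint values f(3) = 536 and f(6) = 11447 are both positive. Claim: f(t) > 0 for every t in (3, 6).
Substitute t = 3 + u, where 0 < u < 3 on the interval. Expanding, f(3 + u) = u^5 + 17u^4 + 119u^3 + 423u^2 + 757u + 536.
All 6 nonzero coefficients of this polynomial in u are positive; hence for u > 0 the value is a sum of positive terms (the constant 536 among them).
So f is strictly positive on (3, 6); no root exists in the interval.

f has no root in that interval.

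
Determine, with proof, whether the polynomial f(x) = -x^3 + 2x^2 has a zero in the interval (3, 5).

No.

The endpoint values f(3) = -9 and f(5) = -75 are both negative. Claim: f(x) < 0 for every x in (3, 5).
Substitute x = 3 + u, where 0 < u < 2 on the interval. Expanding, f(3 + u) = -u^3 - 7u^2 - 15u - 9.
All 4 nonzero coefficients of this polynomial in u are negative; hence for u > 0 the value is a sum of negative terms (the constant -9 among them).
So f is strictly negative on (3, 5); no root exists in the interval.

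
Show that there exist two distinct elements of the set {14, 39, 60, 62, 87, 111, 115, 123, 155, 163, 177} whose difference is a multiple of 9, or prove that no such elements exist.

39 and 111 are such a pair.

Both 39 and 111 leave remainder 3 on division by 9; their difference 72 = 8·9 is a multiple of 9.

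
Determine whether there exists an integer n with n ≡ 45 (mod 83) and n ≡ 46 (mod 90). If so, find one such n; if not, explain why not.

The moduli 83 and 90 are coprime, so by the Chinese Remainder Theorem a unique solution modulo 7470 exists.
Any solution of the first congruence is n = 45 + 83t; substituting into the second, 83t ≡ 46 − 45 ≡ 1 (mod 90).
Invert 83 mod 90 by the Euclidean algorithm: 90 = 1·83 + 7, 83 = 11·7 + 6, 7 = 1·6 + 1, 6 = 6·1 + 0; back-substituting, 1 = 7 − 1·6 = 7 − (83 − 11·7) = −83 + 12·7 = −83 + 12·(90 − 1·83) = 12·90 − 13·83. Hence 83·(-13) ≡ 1, so 83⁻¹ ≡ -13 ≡ 77 (mod 90).
Multiplying by 77: t ≡ 77·1 = 77 (mod 90).
With t = 77: n = 45 + 83·77 = 6436.
Indeed 6436 ≡ 45 (mod 83) and 6436 ≡ 46 (mod 90).

n = 6436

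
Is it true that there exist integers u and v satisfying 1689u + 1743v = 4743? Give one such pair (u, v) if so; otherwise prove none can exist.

Since gcd(1689, 1743) = 3 and 4743 = 3·1581, Bézout's identity guarantees a solution.
Dividing through by 3 reduces the equation to 563u + 581v = 1581.
Run the Euclidean algorithm on 581 and 563: 581 = 1·563 + 18, 563 = 31·18 + 5, 18 = 3·5 + 3, 5 = 1·3 + 2, 3 = 1·2 + 1, 2 = 2·1 + 0.
Unwinding: 1 = 3 − 1·2 = 3 − (5 − 1·3) = −5 + 2·3 = −5 + 2·(18 − 3·5) = 2·18 − 7·5 = 2·18 − 7·(563 − 31·18) = −7·563 + 219·18 = −7·563 + 219·(581 − 1·563) = 219·581 − 226·563, i.e. 563·(-226) + 581·219 = 1.
Multiplying through by 1581: u = (-226)·1581 = -357306, v = 219·1581 = 346239 is a solution.
The general solution is u = -357306 + 581k, v = 346239 − 563k; taking k = 615 gives the smaller pair u = 9, v = -6.
Indeed 1689·9 + 1743·(-6) = 15201 − 10458 = 4743.

u = 9, v = -6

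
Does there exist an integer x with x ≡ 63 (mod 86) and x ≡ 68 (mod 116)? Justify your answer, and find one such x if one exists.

No, no such integer exists.

gcd(86, 116) = 2. If x ≡ 63 (mod 86) and x ≡ 68 (mod 116), then x ≡ 63 (mod 2) and x ≡ 68 (mod 2).
However 63 ≡ 1 and 68 ≡ 0 (mod 2), and 1 ≠ 0.
So no integer satisfies both congruences.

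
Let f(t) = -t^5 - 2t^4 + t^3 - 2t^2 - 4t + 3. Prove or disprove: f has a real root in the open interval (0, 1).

Yes, f has a root in the interval.

f(0) = 3 and f(1) = -5, which have opposite signs.
As a polynomial, f is continuous on every closed interval.
By the Intermediate Value Theorem f must vanish at some point of (0, 1).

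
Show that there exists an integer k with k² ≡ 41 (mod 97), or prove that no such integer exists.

Apply Euler's criterion with the prime 97: 41 is a quadratic residue iff 41^48 ≡ 1 (mod 97), and a non-residue iff it is ≡ −1.
Repeated squaring mod 97: 41^2 = 1681 ≡ 32; 41^4 ≡ 32² = 1024 ≡ 54; 41^8 ≡ 54² = 2916 ≡ 6; 41^16 ≡ 6² = 36 ≡ 36; 41^32 ≡ 36² = 1296 ≡ 35.
Since 48 = 32 + 16, 41^48 ≡ 35 · 36; multiplying out mod 97: 35·36 = 1260 ≡ 96. Thus 41^48 ≡ 96 ≡ −1 (mod 97).
The value −1 means 41 is a non-residue modulo 97, so k² ≡ 41 (mod 97) is impossible.

There is no such integer.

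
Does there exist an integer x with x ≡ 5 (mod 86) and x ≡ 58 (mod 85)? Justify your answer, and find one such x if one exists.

x = 4563

The moduli 86 and 85 are coprime, so by the Chinese Remainder Theorem a unique solution modulo 7310 exists.
Any solution of the first congruence is x = 5 + 86t; substituting into the second, 86t ≡ 58 − 5 ≡ 53 (mod 85).
86 ≡ 1 (mod 85), so this reads 1t ≡ 53 (mod 85). So t ≡ 53 (mod 85).
With t = 53: x = 5 + 86·53 = 4563.
Indeed 4563 ≡ 5 (mod 86) and 4563 ≡ 58 (mod 85).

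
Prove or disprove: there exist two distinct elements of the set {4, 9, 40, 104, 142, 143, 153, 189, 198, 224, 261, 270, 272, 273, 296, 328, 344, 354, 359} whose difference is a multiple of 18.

4 and 40 are such a pair.

Both 4 and 40 leave remainder 4 on division by 18; their difference 36 = 2·18 is a multiple of 18.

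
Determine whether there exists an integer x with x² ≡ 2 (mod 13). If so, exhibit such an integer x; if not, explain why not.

Computing x² mod 13 for x = 0, 1, …, 6 (enough, by the symmetry x ↦ 13 − x) gives 0, 1, 4, 9, 3, 12, 10.
The set of squares mod 13 is therefore {0, 1, 3, 4, 9, 10, 12}, which does not contain 2.
Hence no integer x has x² ≡ 2 (mod 13).

No such integer exists.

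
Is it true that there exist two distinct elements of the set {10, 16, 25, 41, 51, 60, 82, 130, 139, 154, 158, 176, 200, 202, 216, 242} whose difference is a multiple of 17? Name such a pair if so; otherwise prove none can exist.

No, no such pair exists.

Two integers differ by a multiple of 17 exactly when they have the same residue mod 17. The residues are 10↦10, 16↦16, 25↦8, 41↦7, 51↦0, 60↦9, 82↦14, 130↦11, 139↦3, 154↦1, 158↦5, 176↦6, 200↦13, 202↦15, 216↦12, 242↦4.
These 16 residues are pairwise different, hence no difference of two elements is divisible by 17.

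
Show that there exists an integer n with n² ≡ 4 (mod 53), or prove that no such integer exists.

Take n = 2. Then 2² = 4, and since 0 ≤ 4 < 53 this is already reduced: 2² ≡ 4 (mod 53).

n = 2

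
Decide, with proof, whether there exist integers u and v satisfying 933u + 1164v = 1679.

There are no such integers.

gcd(933, 1164) = 3, so every integer of the form 933u + 1164v is a multiple of 3.
But 1679 = 3·559 + 2, so 3 ∤ 1679.
Hence no integers u, v satisfy the equation.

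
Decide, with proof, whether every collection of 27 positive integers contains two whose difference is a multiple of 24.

Each integer lies in one of the 24 residue classes modulo 24.
Placing 27 integers into 24 classes, some class receives at least two — say a and b.
Their difference a − b is then a multiple of 24.

Yes, this is always true.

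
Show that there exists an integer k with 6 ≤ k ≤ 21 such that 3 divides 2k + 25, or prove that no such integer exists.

k = 7 works, since 2·7 + 25 = 39 = 13·3.

k = 7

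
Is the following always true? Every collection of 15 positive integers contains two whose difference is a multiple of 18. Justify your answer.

No; for instance {9, 10, 11, 12, 13, 14, 15, 16, 17, 18, 19, 20, 21, 22, 23} is a counterexample.

Try 15 consecutive integers, 9, 10, …, 23. Their remainders mod 18 are 9, 10, 11, 12, 13, 14, 15, 16, 17, 0, 1, 2, 3, 4, 5 — pairwise different, as any 15 ≤ 18 consecutive integers have distinct residues.
No two share a residue, so no pair has difference divisible by 18; the claim fails for this set.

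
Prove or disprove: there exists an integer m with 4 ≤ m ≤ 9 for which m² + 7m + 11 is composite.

m = 4

At m = 4: 4² + 7·4 + 11 = 55 = 5·11, which is composite.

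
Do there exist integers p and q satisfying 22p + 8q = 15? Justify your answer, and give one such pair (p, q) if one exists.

No, no such integers exist.

Both 22 and 8 are divisible by gcd(22, 8) = 2, hence so is any combination 22p + 8q.
But 15 = 2·7 + 1, so 2 ∤ 15.
Therefore 22p + 8q = 15 has no solution in integers.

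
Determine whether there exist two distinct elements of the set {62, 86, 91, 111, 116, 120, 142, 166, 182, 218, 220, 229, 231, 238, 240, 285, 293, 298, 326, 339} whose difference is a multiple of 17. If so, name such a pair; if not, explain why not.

86 mod 17 = 1 and 120 mod 17 = 1, so 120 − 86 = 34 = 2·17.

The pair (86, 120) works.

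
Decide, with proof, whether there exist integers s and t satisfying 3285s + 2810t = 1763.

No such integers exist.

Any value of 3285s + 2810t is a multiple of gcd(3285, 2810) = 5.
However 1763 leaves remainder 3 on division by 5.
Hence no integers s, t satisfy the equation.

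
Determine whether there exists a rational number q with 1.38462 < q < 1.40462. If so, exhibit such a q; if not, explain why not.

q = 7/5

Scale by 5: the interval becomes (6.92310, 7.02310), which contains the integer 7.
So q = 7/5 works: it is a ratio of integers, and dividing 5·1.38462 < 7 < 5·1.40462 through by 5 gives 1.38462 < 7/5 < 1.40462.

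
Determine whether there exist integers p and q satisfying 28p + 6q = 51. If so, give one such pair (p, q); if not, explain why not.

Any value of 28p + 6q is a multiple of gcd(28, 6) = 2.
But 51 = 2·25 + 1, so 2 ∤ 51.
Hence no integers p, q satisfy the equation.

No, no such integers exist.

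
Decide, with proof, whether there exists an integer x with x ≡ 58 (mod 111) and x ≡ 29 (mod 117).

Reduce both congruences modulo 3, which divides 111 and 117: they say x ≡ 58 (mod 3) and x ≡ 29 (mod 3).
However 58 ≡ 1 and 29 ≡ 2 (mod 3), and 1 ≠ 2.
So no integer satisfies both congruences.

There is no such integer.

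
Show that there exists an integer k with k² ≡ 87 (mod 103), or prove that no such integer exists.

Apply Euler's criterion with the prime 103: 87 is a quadratic residue iff 87^51 ≡ 1 (mod 103), and a non-residue iff it is ≡ −1.
Repeated squaring mod 103: 87^2 = 7569 ≡ 50; 87^4 ≡ 50² = 2500 ≡ 28; 87^8 ≡ 28² = 784 ≡ 63; 87^16 ≡ 63² = 3969 ≡ 55; 87^32 ≡ 55² = 3025 ≡ 38.
Since 51 = 32 + 16 + 2 + 1, 87^51 ≡ 38 · 55 · 50 · 87; multiplying out mod 103: 38·55 = 2090 ≡ 30, then 30·50 = 1500 ≡ 58, then 58·87 = 5046 ≡ 102. Thus 87^51 ≡ 102 ≡ −1 (mod 103).
The value −1 means 87 is a non-residue modulo 103, so k² ≡ 87 (mod 103) is impossible.

There is no such integer.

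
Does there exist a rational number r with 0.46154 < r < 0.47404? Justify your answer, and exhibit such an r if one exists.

Scale by 15: the interval becomes (6.92310, 7.11060), which contains the integer 7.
So r = 7/15 works: it is a ratio of integers, and dividing 15·0.46154 < 7 < 15·0.47404 through by 15 gives 0.46154 < 7/15 < 0.47404.

r = 7/15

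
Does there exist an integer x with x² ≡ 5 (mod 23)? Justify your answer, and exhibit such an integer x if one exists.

23 is prime, so by Euler's criterion 5 is a square mod 23 iff 5^((23−1)/2) = 5^11 ≡ 1 (mod 23).
Squaring successively (mod 23): 5^2 = 25 ≡ 2; 5^4 ≡ 2² = 4 ≡ 4; 5^8 ≡ 4² = 16 ≡ 16.
Since 11 = 8 + 2 + 1, 5^11 ≡ 16 · 2 · 5; multiplying out mod 23: 16·2 = 32 ≡ 9, then 9·5 = 45 ≡ 22. Thus 5^11 ≡ 22 ≡ −1 (mod 23).
The value −1 means 5 is a non-residue modulo 23, so x² ≡ 5 (mod 23) is impossible.

There is no such integer.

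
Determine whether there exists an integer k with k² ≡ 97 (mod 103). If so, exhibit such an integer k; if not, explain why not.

k = 71

k = 71 works: 71² = 5041, and 5041 − 97 = 4944 = 48·103.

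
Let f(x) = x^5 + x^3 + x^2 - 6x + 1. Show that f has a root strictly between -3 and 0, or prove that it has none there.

f(-3) = -242 and f(0) = 1, which have opposite signs.
f is continuous everywhere (it is a polynomial), in particular on [-3, 0].
By the Intermediate Value Theorem, f takes the value 0 somewhere in the open interval.

Yes, f has a root in the interval.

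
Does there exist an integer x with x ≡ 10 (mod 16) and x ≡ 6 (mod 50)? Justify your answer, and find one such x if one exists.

Here gcd(16, 50) = 2, and both 10 and 6 leave remainder 0 mod 2, so the system is consistent.
List candidates x ≡ 10 (mod 16): 10, 26, 42, 58, 74, 90, 106. Modulo 50 these are 10, 26, 42, 8, 24, 40, 6; 106 gives 6 as required.
Indeed 106 ≡ 10 (mod 16) and 106 ≡ 6 (mod 50).

x = 106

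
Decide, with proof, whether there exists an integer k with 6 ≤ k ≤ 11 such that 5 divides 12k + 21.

At k = 6 the value 93 is not a multiple of 5. k = 7 works, since 12·7 + 21 = 105 = 21·5.

k = 7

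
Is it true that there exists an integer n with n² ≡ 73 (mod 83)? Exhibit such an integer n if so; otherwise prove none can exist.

No, no such integer exists.

83 is prime, so by Euler's criterion 73 is a square mod 83 iff 73^((83−1)/2) = 73^41 ≡ 1 (mod 83).
Squaring successively (mod 83): 73^2 = 5329 ≡ 17; 73^4 ≡ 17² = 289 ≡ 40; 73^8 ≡ 40² = 1600 ≡ 23; 73^16 ≡ 23² = 529 ≡ 31; 73^32 ≡ 31² = 961 ≡ 48.
Since 41 = 32 + 8 + 1, 73^41 ≡ 48 · 23 · 73; multiplying out mod 83: 48·23 = 1104 ≡ 25, then 25·73 = 1825 ≡ 82. Thus 73^41 ≡ 82 ≡ −1 (mod 83).
The value −1 means 73 is a non-residue modulo 83, so n² ≡ 73 (mod 83) is impossible.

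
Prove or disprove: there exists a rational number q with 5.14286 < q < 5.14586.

Scale by 48: the interval becomes (246.85728, 247.00128), which contains the integer 247.
Hence 247/48 is a rational number with 5.14286 < 247/48 < 5.14586.

q = 247/48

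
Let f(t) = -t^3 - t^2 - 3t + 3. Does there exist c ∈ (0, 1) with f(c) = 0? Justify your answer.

Yes, f has a root in the interval.

f(0) = 3 and f(1) = -2, which have opposite signs.
As a polynomial, f is continuous on every closed interval.
By the Intermediate Value Theorem, f takes the value 0 somewhere in the open interval.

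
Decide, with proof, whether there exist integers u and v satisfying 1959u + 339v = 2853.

u = 84, v = -477

Every value of 1959u + 339v is a multiple of gcd(1959, 339) = 3; since 3 ∣ 2853, solutions exist.
Dividing through by 3 reduces the equation to 653u + 113v = 951.
Run the Euclidean algorithm on 653 and 113: 653 = 5·113 + 88, 113 = 1·88 + 25, 88 = 3·25 + 13, 25 = 1·13 + 12, 13 = 1·12 + 1, 12 = 12·1 + 0.
Back-substituting, 1 = 13 − 1·12 = 13 − (25 − 1·13) = −25 + 2·13 = −25 + 2·(88 − 3·25) = 2·88 − 7·25 = 2·88 − 7·(113 − 1·88) = −7·113 + 9·88 = −7·113 + 9·(653 − 5·113) = 9·653 − 52·113; that is, 653·9 + 113·(-52) = 1.
Times 951: 653·8559 + 113·(-49452) = 951, so (8559, -49452) solves it.
Shifting by a multiple of (113, −653) keeps it a solution: u = 8559 − 75·113 = 84, v = -49452 + 75·653 = -477.
Indeed 1959·84 + 339·(-477) = 164556 − 161703 = 2853.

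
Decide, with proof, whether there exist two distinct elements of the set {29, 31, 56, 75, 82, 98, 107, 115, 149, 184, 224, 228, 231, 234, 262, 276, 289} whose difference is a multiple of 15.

29 and 149 are such a pair.

Reduce each element mod 15: 29↦14, 31↦1, 56↦11, 75↦0, 82↦7, 98↦8, 107↦2, 115↦10, 149↦14, 184↦4, 224↦14, 228↦3, 231↦6, 234↦9, 262↦7, 276↦6, 289↦4. The residue 14 repeats (at 29 and 149), and 149 − 29 = 120 = 8·15.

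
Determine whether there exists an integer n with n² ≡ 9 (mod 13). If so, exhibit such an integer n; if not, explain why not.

n = 10 works: 10² = 100, and 100 − 9 = 91 = 7·13.

n = 10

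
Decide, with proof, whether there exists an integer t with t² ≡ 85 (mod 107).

t = 37 works: 37² = 1369, and 1369 − 85 = 1284 = 12·107.

t = 37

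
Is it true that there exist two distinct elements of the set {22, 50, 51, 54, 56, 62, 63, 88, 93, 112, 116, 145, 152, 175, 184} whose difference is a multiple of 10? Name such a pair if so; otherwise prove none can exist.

Yes: 22 and 62.

Both 22 and 62 leave remainder 2 on division by 10; their difference 40 = 4·10 is a multiple of 10.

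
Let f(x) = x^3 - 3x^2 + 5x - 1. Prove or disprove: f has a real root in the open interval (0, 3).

Yes, f has a root in the interval.

f(0) = -1 and f(3) = 14, which have opposite signs.
As a polynomial, f is continuous on every closed interval.
By the Intermediate Value Theorem, f takes the value 0 somewhere in the open interval.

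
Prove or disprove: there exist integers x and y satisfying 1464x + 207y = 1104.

gcd(1464, 207) = 3, and 3 divides 1104, so integer solutions exist.
Dividing through by 3 reduces the equation to 488x + 69y = 368.
Dividing repeatedly: 488 = 7·69 + 5, 69 = 13·5 + 4, 5 = 1·4 + 1, 4 = 4·1 + 0.
Unwinding: 1 = 5 − 1·4 = 5 − (69 − 13·5) = −69 + 14·5 = −69 + 14·(488 − 7·69) = 14·488 − 99·69, i.e. 488·14 + 69·(-99) = 1.
Scaling by 368 gives the particular solution (x, y) = (5152, -36432).
The general solution is x = 5152 + 69k, y = -36432 − 488k; taking k = -74 gives the smaller pair x = 46, y = -320.
Indeed 1464·46 + 207·(-320) = 67344 − 66240 = 1104.

x = 46, y = -320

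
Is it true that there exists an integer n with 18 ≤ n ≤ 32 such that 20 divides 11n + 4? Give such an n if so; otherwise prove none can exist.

No such integer n in that range exists.

The values of 11n + 4 for n = 18, 19, …, 32 are 202, 213, 224, 235, 246, 257, 268, 279, 290, 301, 312, 323, 334, 345, 356; reduced mod 20 these are 2, 13, 4, 15, 6, 17, 8, 19, 10, 1, 12, 3, 14, 5, 16.
The residue 0 does not occur, so no n in [18, 32] makes 11n + 4 a multiple of 20.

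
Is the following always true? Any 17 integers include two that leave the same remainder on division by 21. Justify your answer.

No, the set {15, 16, 17, 18, 19, 20, 21, 22, 23, 24, 25, 26, 27, 28, 29, 30, 31} is a counterexample.

Try 17 consecutive integers, 15, 16, …, 31. Their remainders mod 21 are 15, 16, 17, 18, 19, 20, 0, 1, 2, 3, 4, 5, 6, 7, 8, 9, 10 — pairwise different, as any 17 ≤ 21 consecutive integers have distinct residues.
So no two of them leave the same remainder on division by 21; the claim fails for this set.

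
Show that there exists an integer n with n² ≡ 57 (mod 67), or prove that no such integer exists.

67 is prime, so by Euler's criterion 57 is a square mod 67 iff 57^((67−1)/2) = 57^33 ≡ 1 (mod 67).
Repeated squaring mod 67: 57^2 = 3249 ≡ 33; 57^4 ≡ 33² = 1089 ≡ 17; 57^8 ≡ 17² = 289 ≡ 21; 57^16 ≡ 21² = 441 ≡ 39; 57^32 ≡ 39² = 1521 ≡ 47.
Since 33 = 32 + 1, 57^33 ≡ 47 · 57; multiplying out mod 67: 47·57 = 2679 ≡ 66. Thus 57^33 ≡ 66 ≡ −1 (mod 67).
The value −1 means 57 is a non-residue modulo 67, so n² ≡ 57 (mod 67) is impossible.

No such integer exists.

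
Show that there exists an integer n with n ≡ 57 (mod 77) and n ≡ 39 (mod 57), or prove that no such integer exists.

n = 3060

The moduli 77 and 57 are coprime, so by the Chinese Remainder Theorem a unique solution modulo 4389 exists.
Write n = 57 + 77t and require 57 + 77t ≡ 39 (mod 57), i.e. 77t ≡ 39 (mod 57).
77 ≡ 20 (mod 57), so this reads 20t ≡ 39 (mod 57). Note 20·20 = 400 ≡ 1 (mod 57) (as 400 − 1 = 7·57), so 20⁻¹ ≡ 20.
Multiplying by 20: t ≡ 20·39 = 780 ≡ 39 (mod 57).
Taking t = 39 gives n = 57 + 77·39 = 3060.
Verify: 3060 = 39·77 + 57 and 3060 = 53·57 + 39. ✓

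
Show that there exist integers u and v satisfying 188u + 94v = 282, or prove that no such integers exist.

Since gcd(188, 94) = 94 and 282 = 94·3, Bézout's identity guarantees a solution.
Dividing through by 94 reduces the equation to 2u + 1v = 3.
With a unit coefficient on v, (u, v) = (0, 3) is an immediate solution.
Indeed 188·0 + 94·3 = 0 + 282 = 282.

u = 0, v = 3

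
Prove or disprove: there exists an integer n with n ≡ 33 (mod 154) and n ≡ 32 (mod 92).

No, no such integer exists.

gcd(154, 92) = 2. If n ≡ 33 (mod 154) and n ≡ 32 (mod 92), then n ≡ 33 (mod 2) and n ≡ 32 (mod 2).
However 33 ≡ 1 and 32 ≡ 0 (mod 2), and 1 ≠ 0.
Therefore no such n exists.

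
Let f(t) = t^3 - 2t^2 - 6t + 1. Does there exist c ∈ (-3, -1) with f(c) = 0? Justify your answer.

f(-3) = -26 and f(-1) = 4, which have opposite signs.
Since f is a polynomial it is continuous on [-3, -1].
The Intermediate Value Theorem then guarantees some c ∈ (-3, -1) with f(c) = 0.

Yes, such a c exists.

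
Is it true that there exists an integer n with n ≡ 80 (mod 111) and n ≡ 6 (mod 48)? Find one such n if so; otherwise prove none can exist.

No such integer exists.

gcd(111, 48) = 3. If n ≡ 80 (mod 111) and n ≡ 6 (mod 48), then n ≡ 80 (mod 3) and n ≡ 6 (mod 3).
These are incompatible: 80 − 6 = 74 is not divisible by 3.
Hence the system has no solution.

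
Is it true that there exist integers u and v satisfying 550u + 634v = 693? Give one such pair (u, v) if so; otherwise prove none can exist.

gcd(550, 634) = 2, so every integer of the form 550u + 634v is a multiple of 2.
But 693 is not a multiple of 2 (it leaves remainder 1).
Therefore 550u + 634v = 693 has no solution in integers.

There are no such integers.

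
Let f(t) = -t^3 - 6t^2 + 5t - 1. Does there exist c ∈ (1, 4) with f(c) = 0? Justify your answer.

f(1) = -3 and f(4) = -141, both negative, so a sign-change argument is unavailable; we show f keeps this sign on the whole interval.
Substitute t = 1 + u, where 0 < u < 3 on the interval. Expanding, f(1 + u) = -u^3 - 9u^2 - 10u - 3.
All 4 nonzero coefficients of this polynomial in u are negative; hence for u > 0 the value is a sum of negative terms (the constant -3 among them).
Therefore f(t) < 0 throughout (1, 4), and f has no zero there.

No.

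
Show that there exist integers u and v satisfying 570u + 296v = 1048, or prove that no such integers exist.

u = 60, v = -112

Every value of 570u + 296v is a multiple of gcd(570, 296) = 2; since 2 ∣ 1048, solutions exist.
Dividing through by 2 reduces the equation to 285u + 148v = 524.
Euclidean algorithm: 285 = 1·148 + 137, 148 = 1·137 + 11, 137 = 12·11 + 5, 11 = 2·5 + 1, 5 = 5·1 + 0.
Back-substituting, 1 = 11 − 2·5 = 11 − 2·(137 − 12·11) = −2·137 + 25·11 = −2·137 + 25·(148 − 1·137) = 25·148 − 27·137 = 25·148 − 27·(285 − 1·148) = −27·285 + 52·148; that is, 285·(-27) + 148·52 = 1.
Multiplying through by 524: u = (-27)·524 = -14148, v = 52·524 = 27248 is a solution.
Shifting by a multiple of (148, −285) keeps it a solution: u = -14148 + 96·148 = 60, v = 27248 − 96·285 = -112.
Check: 570·60 + 296·(-112) = 34200 − 33152 = 1048. ✓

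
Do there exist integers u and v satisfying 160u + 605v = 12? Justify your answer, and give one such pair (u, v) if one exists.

No such integers exist.

gcd(160, 605) = 5, so every integer of the form 160u + 605v is a multiple of 5.
But 12 is not a multiple of 5 (it leaves remainder 2).
Hence no integers u, v satisfy the equation.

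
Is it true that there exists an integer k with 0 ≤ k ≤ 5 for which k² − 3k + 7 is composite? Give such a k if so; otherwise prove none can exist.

The values for k = 0, 1, …, 5 are 7, 5, 5, 7, 11, 17, and each of these is prime.
So no value in the range makes the expression composite.

No, no such integer k in that range exists.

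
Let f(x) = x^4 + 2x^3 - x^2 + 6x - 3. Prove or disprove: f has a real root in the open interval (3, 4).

No.

f(3) = 141 and f(4) = 389, both positive, so a sign-change argument is unavailable; we show f keeps this sign on the whole interval.
Shift to the endpoint 3: with x = 3 + u (0 < u < 1), one computes f(3 + u) = u^4 + 14u^3 + 71u^2 + 162u + 141.
All 5 nonzero coefficients of this polynomial in u are positive; hence for u > 0 the value is a sum of positive terms (the constant 141 among them).
So f is strictly positive on (3, 4); no root exists in the interval.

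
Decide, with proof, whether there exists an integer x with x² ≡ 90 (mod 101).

101 is prime, so by Euler's criterion 90 is a square mod 101 iff 90^((101−1)/2) = 90^50 ≡ 1 (mod 101).
Squaring successively (mod 101): 90^2 = 8100 ≡ 20; 90^4 ≡ 20² = 400 ≡ 97; 90^8 ≡ 97² = 9409 ≡ 16; 90^16 ≡ 16² = 256 ≡ 54; 90^32 ≡ 54² = 2916 ≡ 88.
Since 50 = 32 + 16 + 2, 90^50 ≡ 88 · 54 · 20; multiplying out mod 101: 88·54 = 4752 ≡ 5, then 5·20 = 100 ≡ 100. Thus 90^50 ≡ 100 ≡ −1 (mod 101).
By Euler's criterion 90 is a quadratic non-residue mod 101: no x satisfies x² ≡ 90 (mod 101).

No such integer exists.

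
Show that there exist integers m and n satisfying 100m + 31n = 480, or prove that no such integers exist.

m = 11, n = -20

100 and 31 are coprime, so 100m + 31n ranges over all of ℤ.
Euclidean algorithm: 100 = 3·31 + 7, 31 = 4·7 + 3, 7 = 2·3 + 1, 3 = 3·1 + 0.
Unwinding: 1 = 7 − 2·3 = 7 − 2·(31 − 4·7) = −2·31 + 9·7 = −2·31 + 9·(100 − 3·31) = 9·100 − 29·31, i.e. 100·9 + 31·(-29) = 1.
Scaling by 480 gives the particular solution (m, n) = (4320, -13920).
Shifting by a multiple of (31, −100) keeps it a solution: m = 4320 − 139·31 = 11, n = -13920 + 139·100 = -20.
Indeed 100·11 + 31·(-20) = 1100 − 620 = 480.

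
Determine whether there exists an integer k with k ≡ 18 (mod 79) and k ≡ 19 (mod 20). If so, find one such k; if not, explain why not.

gcd(79, 20) = 1, so the Chinese Remainder Theorem guarantees exactly one residue class mod 1580 satisfying both.
Any solution of the first congruence is k = 18 + 79t; substituting into the second, 79t ≡ 19 − 18 ≡ 1 (mod 20).
79 ≡ 19 (mod 20), so this reads 19t ≡ 1 (mod 20). Invert 19 mod 20 by the Euclidean algorithm: 20 = 1·19 + 1, 19 = 19·1 + 0; back-substituting, 1 = 20 − 1·19. Hence 19·(-1) ≡ 1, so 19⁻¹ ≡ -1 ≡ 19 (mod 20).
Multiplying by 19: t ≡ 19·1 = 19 (mod 20).
With t = 19: k = 18 + 79·19 = 1519.
Check: 1519 mod 79 = 18, 1519 mod 20 = 19. ✓

k = 1519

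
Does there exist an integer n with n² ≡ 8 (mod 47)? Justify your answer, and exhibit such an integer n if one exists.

n = 33

n = 33 works: 33² = 1089, and 1089 − 8 = 1081 = 23·47.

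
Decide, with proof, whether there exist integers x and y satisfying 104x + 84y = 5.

No, no such integers exist.

Any value of 104x + 84y is a multiple of gcd(104, 84) = 4.
However 5 leaves remainder 1 on division by 4.
So the equation is unsolvable over ℤ.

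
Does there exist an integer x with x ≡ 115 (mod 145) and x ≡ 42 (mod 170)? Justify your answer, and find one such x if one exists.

No such integer exists.

Reduce both congruences modulo 5, which divides 145 and 170: they say x ≡ 115 (mod 5) and x ≡ 42 (mod 5).
However 115 ≡ 0 and 42 ≡ 2 (mod 5), and 0 ≠ 2.
Hence the system has no solution.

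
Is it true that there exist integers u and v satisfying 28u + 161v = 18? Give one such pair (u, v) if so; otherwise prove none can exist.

No such integers exist.

gcd(28, 161) = 7, so every integer of the form 28u + 161v is a multiple of 7.
But 18 is not a multiple of 7 (it leaves remainder 4).
So the equation is unsolvable over ℤ.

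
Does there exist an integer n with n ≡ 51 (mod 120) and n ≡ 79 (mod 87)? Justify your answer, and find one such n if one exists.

Reduce both congruences modulo 3, which divides 120 and 87: they say n ≡ 51 (mod 3) and n ≡ 79 (mod 3).
These are incompatible: 51 − 79 = -28 is not divisible by 3.
So no integer satisfies both congruences.

No such integer exists.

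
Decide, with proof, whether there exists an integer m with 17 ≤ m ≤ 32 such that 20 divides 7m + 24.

m = 28

Scanning upward from m = 17 gives 143, 150, 157, 164, 171, 178, 185, 192, 199, 206, 213, none divisible by 20. m = 28 works, since 7·28 + 24 = 220 = 11·20.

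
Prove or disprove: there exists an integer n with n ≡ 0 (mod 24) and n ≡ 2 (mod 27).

No such integer exists.

Both moduli are multiples of 3 = gcd(24, 27), so any solution would satisfy n ≡ 0 and n ≡ 2 modulo 3 simultaneously.
But 0 mod 3 = 0 while 2 mod 3 = 2, a contradiction.
Therefore no such n exists.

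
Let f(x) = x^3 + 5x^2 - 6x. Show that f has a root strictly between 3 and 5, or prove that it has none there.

The endpoint values f(3) = 54 and f(5) = 220 are both positive. Claim: f(x) > 0 for every x in (3, 5).
Shift to the endpoint 3: with x = 3 + u (0 < u < 2), one computes f(3 + u) = u^3 + 14u^2 + 51u + 54.
The nonzero coefficients here are all positive, so for u > 0 every term is positive (or zero), and the constant term 54 is strictly positive.
So f is strictly positive on (3, 5); no root exists in the interval.

No.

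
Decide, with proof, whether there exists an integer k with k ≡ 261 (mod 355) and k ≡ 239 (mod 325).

gcd(355, 325) = 5. If k ≡ 261 (mod 355) and k ≡ 239 (mod 325), then k ≡ 261 (mod 5) and k ≡ 239 (mod 5).
These are incompatible: 261 − 239 = 22 is not divisible by 5.
So no integer satisfies both congruences.

No, no such integer exists.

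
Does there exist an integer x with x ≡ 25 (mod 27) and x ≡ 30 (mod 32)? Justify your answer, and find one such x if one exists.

x = 862

gcd(27, 32) = 1, so the Chinese Remainder Theorem guarantees exactly one residue class mod 864 satisfying both.
Any solution of the first congruence is x = 25 + 27t; substituting into the second, 27t ≡ 30 − 25 ≡ 5 (mod 32).
Invert 27 mod 32 by the Euclidean algorithm: 32 = 1·27 + 5, 27 = 5·5 + 2, 5 = 2·2 + 1, 2 = 2·1 + 0; back-substituting, 1 = 5 − 2·2 = 5 − 2·(27 − 5·5) = −2·27 + 11·5 = −2·27 + 11·(32 − 1·27) = 11·32 − 13·27. Hence 27·(-13) ≡ 1, so 27⁻¹ ≡ -13 ≡ 19 (mod 32).
Therefore t ≡ 19·5 = 95 ≡ 31 (mod 32).
With t = 31: x = 25 + 27·31 = 862.
Check: 862 mod 27 = 25, 862 mod 32 = 30. ✓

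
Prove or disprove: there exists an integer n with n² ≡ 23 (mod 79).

n = 24 works: 24² = 576, and 576 − 23 = 553 = 7·79.

n = 24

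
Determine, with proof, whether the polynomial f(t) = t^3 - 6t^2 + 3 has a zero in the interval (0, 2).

f(0) = 3 and f(2) = -13, which have opposite signs.
Since f is a polynomial it is continuous on [0, 2].
By the Intermediate Value Theorem, f takes the value 0 somewhere in the open interval.

Yes, f has a root in the interval.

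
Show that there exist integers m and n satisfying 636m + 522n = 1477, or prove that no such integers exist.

There are no such integers.

gcd(636, 522) = 6, so every integer of the form 636m + 522n is a multiple of 6.
However 1477 leaves remainder 1 on division by 6.
Hence no integers m, n satisfy the equation.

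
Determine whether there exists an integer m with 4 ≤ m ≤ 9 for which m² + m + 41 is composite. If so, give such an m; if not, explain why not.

The values for m = 4, 5, …, 9 are 61, 71, 83, 97, 113, 131, and each of these is prime.
So no value in the range makes the expression composite.

No, no such integer m in that range exists.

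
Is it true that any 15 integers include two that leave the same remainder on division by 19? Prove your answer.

Consider the 15 integers 77, 78, …, 91. They lie in distinct residue classes modulo 19, since 15 ≤ 19.
So no two of them leave the same remainder on division by 19; the claim fails for this set.

No; for instance {77, 78, 79, 80, 81, 82, 83, 84, 85, 86, 87, 88, 89, 90, 91} is a counterexample.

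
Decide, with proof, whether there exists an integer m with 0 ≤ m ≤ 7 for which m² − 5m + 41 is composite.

m = 3

At m = 3: 3² − 5·3 + 41 = 35 = 5·7, which is composite.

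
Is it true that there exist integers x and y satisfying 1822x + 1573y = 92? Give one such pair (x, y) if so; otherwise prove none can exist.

x = 670, y = -776

1822 and 1573 are coprime, so 1822x + 1573y ranges over all of ℤ.
Euclidean algorithm: 1822 = 1·1573 + 249, 1573 = 6·249 + 79, 249 = 3·79 + 12, 79 = 6·12 + 7, 12 = 1·7 + 5, 7 = 1·5 + 2, 5 = 2·2 + 1, 2 = 2·1 + 0.
Back-substituting, 1 = 5 − 2·2 = 5 − 2·(7 − 1·5) = −2·7 + 3·5 = −2·7 + 3·(12 − 1·7) = 3·12 − 5·7 = 3·12 − 5·(79 − 6·12) = −5·79 + 33·12 = −5·79 + 33·(249 − 3·79) = 33·249 − 104·79 = 33·249 − 104·(1573 − 6·249) = −104·1573 + 657·249 = −104·1573 + 657·(1822 − 1·1573) = 657·1822 − 761·1573; that is, 1822·657 + 1573·(-761) = 1.
Scaling by 92 gives the particular solution (x, y) = (60444, -70012).
Subtracting 38·1573 from x and adding 38·1822 to y gives the tidier solution (670, -776).
Check: 1822·670 + 1573·(-776) = 1220740 − 1220648 = 92. ✓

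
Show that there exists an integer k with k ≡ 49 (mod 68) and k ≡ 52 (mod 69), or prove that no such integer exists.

The moduli 68 and 69 are coprime, so by the Chinese Remainder Theorem a unique solution modulo 4692 exists.
Any solution of the first congruence is k = 49 + 68t; substituting into the second, 68t ≡ 52 − 49 ≡ 3 (mod 69).
Invert 68 mod 69 by the Euclidean algorithm: 69 = 1·68 + 1, 68 = 68·1 + 0; back-substituting, 1 = 69 − 1·68. Hence 68·(-1) ≡ 1, so 68⁻¹ ≡ -1 ≡ 68 (mod 69).
Therefore t ≡ 68·3 = 204 ≡ 66 (mod 69).
With t = 66: k = 49 + 68·66 = 4537.
Indeed 4537 ≡ 49 (mod 68) and 4537 ≡ 52 (mod 69).

k = 4537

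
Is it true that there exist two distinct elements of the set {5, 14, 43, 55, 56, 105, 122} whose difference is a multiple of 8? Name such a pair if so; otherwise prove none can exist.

Two integers differ by a multiple of 8 exactly when they have the same residue mod 8. The residues are 5↦5, 14↦6, 43↦3, 55↦7, 56↦0, 105↦1, 122↦2.
These 7 residues are pairwise different, hence no difference of two elements is divisible by 8.

There is no such pair.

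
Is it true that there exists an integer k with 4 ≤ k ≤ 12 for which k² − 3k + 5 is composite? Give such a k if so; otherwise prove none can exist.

k = 4

At k = 4: 4² − 3·4 + 5 = 9 = 3·3, which is composite.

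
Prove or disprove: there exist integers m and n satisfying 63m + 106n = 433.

m = 91, n = -50

Since gcd(63, 106) = 1, every integer is an integer combination of 63 and 106.
Dividing repeatedly: 106 = 1·63 + 43, 63 = 1·43 + 20, 43 = 2·20 + 3, 20 = 6·3 + 2, 3 = 1·2 + 1, 2 = 2·1 + 0.
Back-substituting, 1 = 3 − 1·2 = 3 − (20 − 6·3) = −20 + 7·3 = −20 + 7·(43 − 2·20) = 7·43 − 15·20 = 7·43 − 15·(63 − 1·43) = −15·63 + 22·43 = −15·63 + 22·(106 − 1·63) = 22·106 − 37·63; that is, 63·(-37) + 106·22 = 1.
Scaling by 433 gives the particular solution (m, n) = (-16021, 9526).
Shifting by a multiple of (106, −63) keeps it a solution: m = -16021 + 152·106 = 91, n = 9526 − 152·63 = -50.
Check: 63·91 + 106·(-50) = 5733 − 5300 = 433. ✓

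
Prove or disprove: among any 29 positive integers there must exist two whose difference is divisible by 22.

Partition the integers by their residue mod 22; there are 22 classes.
Since 29 > 22, two of the 29 integers must share a residue class by the pigeonhole principle; call them a and b.
Equal remainders mean a − b ≡ 0 (mod 22), so 22 divides their difference.

True.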